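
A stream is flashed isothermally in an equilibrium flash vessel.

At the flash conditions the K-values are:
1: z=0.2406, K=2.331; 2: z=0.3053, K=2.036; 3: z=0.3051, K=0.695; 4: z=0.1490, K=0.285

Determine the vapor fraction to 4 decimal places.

ψ = 0.7299

Let ψ = V/F and solve Σ zᵢ(Kᵢ−1)/(1+ψ(Kᵢ−1)) = 0.
Feasibility: ΣzᵢKᵢ = 1.4369, Σzᵢ/Kᵢ = 1.2150 — both > 1, two phases present.
Newton iteration, ψ⁰ = 0.67:
  ψ = 0.6700: g = 0.03452, g' = -0.5588 → ψ = 0.7318
  ψ = 0.7318: g = -0.00111, g' = -0.5975 → ψ = 0.7299
Converged at ψ = 0.7299.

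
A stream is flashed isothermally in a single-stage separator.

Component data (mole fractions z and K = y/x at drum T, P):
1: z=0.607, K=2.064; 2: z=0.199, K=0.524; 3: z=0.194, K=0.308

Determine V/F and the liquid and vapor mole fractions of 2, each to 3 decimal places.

Rachford–Rice: g(V/F) = Σ zᵢ(Kᵢ−1)/(1+V/F(Kᵢ−1)) = 0.
Check two-phase: ΣzᵢKᵢ = 1.417 > 1 and Σzᵢ/Kᵢ = 1.304 > 1, so g(0) = 0.417 > 0 and g(1) = -0.304 < 0.
Newton iteration, V/F⁰ = 0.5:
  V/F = 0.500: g = 0.0920, g' = -0.588 → V/F = 0.657
  V/F = 0.657: g = -0.0036, g' = -0.646 → V/F = 0.651
Converged at V/F = 0.651.
Compositions from xᵢ = zᵢ/(1+V/F(Kᵢ−1)), yᵢ = Kᵢxᵢ:
  1: x = 0.359, y = 0.740
  2: x = 0.288, y = 0.151
  3: x = 0.353, y = 0.109

V/F = 0.651, x_2 = 0.288, y_2 = 0.151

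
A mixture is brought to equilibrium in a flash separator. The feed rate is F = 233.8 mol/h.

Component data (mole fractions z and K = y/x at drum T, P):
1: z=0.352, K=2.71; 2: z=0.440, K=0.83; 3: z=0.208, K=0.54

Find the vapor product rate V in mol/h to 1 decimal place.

V = 199.3 mol/h

Rachford–Rice: g(ψ) = Σ zᵢ(Kᵢ−1)/(1+ψ(Kᵢ−1)) = 0.
g(0) = ΣzᵢKᵢ − 1 = 0.431 and g(1) = 1 − Σzᵢ/Kᵢ = -0.045, so a root lies in (0, 1).
Newton iteration, ψ⁰ = 0.5:
  ψ = 0.500: g = 0.1185, g' = -0.389 → ψ = 0.805
  ψ = 0.805: g = 0.0147, g' = -0.310 → ψ = 0.852
  ψ = 0.852: g = 0.0001, g' = -0.307 → ψ = 0.853
Converged at ψ = 0.853.
Then V = ψ·F = 0.8526·233.8 = 199.3 mol/h and L = F − V = 34.5 mol/h.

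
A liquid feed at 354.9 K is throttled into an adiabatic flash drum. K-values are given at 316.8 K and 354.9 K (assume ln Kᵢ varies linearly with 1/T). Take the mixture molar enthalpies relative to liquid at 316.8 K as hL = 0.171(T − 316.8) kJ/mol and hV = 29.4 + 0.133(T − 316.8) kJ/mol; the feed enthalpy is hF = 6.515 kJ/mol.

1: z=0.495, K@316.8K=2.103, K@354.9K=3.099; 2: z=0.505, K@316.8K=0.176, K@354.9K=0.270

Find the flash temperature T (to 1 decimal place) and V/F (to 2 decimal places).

Adiabatic flash: solve Rachford–Rice at each trial T, then check hF = ψ·hV(T) + (1−ψ)·hL(T).
  T = 316.8 K: K = (2.103, 0.176), RR gives ψ = 0.143, H_out = 4.201 kJ/mol
  T = 354.9 K: K = (3.099, 0.270), RR gives ψ = 0.437, H_out = 18.744 kJ/mol
  T = 335.9 K: K = (2.582, 0.221), RR gives ψ = 0.316, H_out = 12.330 kJ/mol
  T = 326.4 K: K = (2.339, 0.198), RR gives ψ = 0.240, H_out = 8.607 kJ/mol
  T = 321.6 K: K = (2.219, 0.187), RR gives ψ = 0.195, H_out = 6.506 kJ/mol
  T = 324.0 K: K = (2.279, 0.192), RR gives ψ = 0.218, H_out = 7.579 kJ/mol
Linear interpolation between T = 321.6 (H_out = 6.506) and T = 324.0 (H_out = 7.579) on hF = 6.515 gives T ≈ 321.6 K, at which ψ = 0.19.

T = 321.6 K, V/F = 0.19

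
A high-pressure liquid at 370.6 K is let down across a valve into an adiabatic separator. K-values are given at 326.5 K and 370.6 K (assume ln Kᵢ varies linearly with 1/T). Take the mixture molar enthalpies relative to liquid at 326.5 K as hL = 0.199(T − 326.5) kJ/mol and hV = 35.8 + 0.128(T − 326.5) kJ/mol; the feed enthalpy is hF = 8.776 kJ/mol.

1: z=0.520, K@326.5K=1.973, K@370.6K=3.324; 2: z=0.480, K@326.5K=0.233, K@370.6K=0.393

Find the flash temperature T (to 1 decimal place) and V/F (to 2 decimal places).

Adiabatic flash: solve Rachford–Rice at each trial T, then check hF = ψ·hV(T) + (1−ψ)·hL(T).
  T = 326.5 K: K = (1.973, 0.233), RR gives ψ = 0.185, H_out = 6.610 kJ/mol
  T = 370.6 K: K = (3.324, 0.393), RR gives ψ = 0.650, H_out = 30.015 kJ/mol
  T = 348.6 K: K = (2.605, 0.308), RR gives ψ = 0.452, H_out = 19.877 kJ/mol
  T = 337.6 K: K = (2.279, 0.269), RR gives ψ = 0.336, H_out = 13.981 kJ/mol
  T = 332.1 K: K = (2.124, 0.251), RR gives ψ = 0.267, H_out = 10.576 kJ/mol
  T = 329.3 K: K = (2.048, 0.242), RR gives ψ = 0.228, H_out = 8.669 kJ/mol
  T = 330.7 K: K = (2.086, 0.246), RR gives ψ = 0.248, H_out = 9.640 kJ/mol
Linear interpolation between T = 329.3 (H_out = 8.669) and T = 330.7 (H_out = 9.640) on hF = 8.776 gives T ≈ 329.5 K, at which ψ = 0.23.

T = 329.5 K, V/F = 0.23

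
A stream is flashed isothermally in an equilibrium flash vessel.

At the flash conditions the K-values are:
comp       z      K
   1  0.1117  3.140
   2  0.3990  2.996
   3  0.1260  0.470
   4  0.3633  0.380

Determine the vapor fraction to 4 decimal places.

Material balance + equilibrium reduce to Σ zᵢ(Kᵢ−1)/(1+ψ(Kᵢ−1)) = 0.
g(0) = ΣzᵢKᵢ − 1 = 0.7434 and g(1) = 1 − Σzᵢ/Kᵢ = -0.3929, so a root lies in (0, 1).
Newton–Raphson from ψ = 0.49:
  ψ = 0.4900: g = 0.10556, g' = -0.8809 → ψ = 0.6098
  ψ = 0.6098: g = 0.00203, g' = -0.8580 → ψ = 0.6122
Converged at ψ = 0.6122.

ψ = 0.6122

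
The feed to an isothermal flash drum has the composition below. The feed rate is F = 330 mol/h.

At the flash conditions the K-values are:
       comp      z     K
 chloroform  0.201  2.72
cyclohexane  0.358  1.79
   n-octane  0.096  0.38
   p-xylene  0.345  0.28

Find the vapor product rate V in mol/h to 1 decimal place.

V = 128.4 mol/h

Iterate (Newton) starting at β = 0.61:
  β = 0.610: g = -0.1791, g' = -0.907 → β = 0.413
  β = 0.413: g = -0.0179, g' = -0.759 → β = 0.389
Converged at β = 0.389.
Then V = β·F = 0.3890·330 = 128.4 mol/h and L = F − V = 201.6 mol/h.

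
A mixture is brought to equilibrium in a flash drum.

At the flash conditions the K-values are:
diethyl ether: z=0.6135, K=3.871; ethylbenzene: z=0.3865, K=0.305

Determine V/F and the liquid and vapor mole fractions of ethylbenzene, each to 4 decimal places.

V/F = 0.7481, x_ethylbenzene = 0.8051, y_ethylbenzene = 0.2456

Binary case is linear: z₁(K₁−1)(1+V/F(K₂−1)) + z₂(K₂−1)(1+V/F(K₁−1)) = 0
⇒ V/F = [z₁(K₁−1)+z₂(K₂−1)] / [−(K₁−1)(K₂−1)] = 1.49274/1.99535 = 0.7481
Compositions from xᵢ = zᵢ/(1+V/F(Kᵢ−1)), yᵢ = Kᵢxᵢ:
  diethyl ether: x = 0.1949, y = 0.7544
  ethylbenzene: x = 0.8051, y = 0.2456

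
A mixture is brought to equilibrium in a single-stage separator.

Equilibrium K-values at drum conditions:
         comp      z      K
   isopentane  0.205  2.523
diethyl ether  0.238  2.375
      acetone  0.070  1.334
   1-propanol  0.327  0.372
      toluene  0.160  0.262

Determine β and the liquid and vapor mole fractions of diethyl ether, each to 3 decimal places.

Material balance + equilibrium reduce to Σ zᵢ(Kᵢ−1)/(1+β(Kᵢ−1)) = 0.
g(0) = ΣzᵢKᵢ − 1 = 0.339 and g(1) = 1 − Σzᵢ/Kᵢ = -0.724, so a root lies in (0, 1).
Newton–Raphson from β = 0.31:
  β = 0.310: g = 0.0546, g' = -0.792 → β = 0.379
  β = 0.379: g = 0.0005, g' = -0.782 → β = 0.380
Converged at β = 0.380.
Compositions from xᵢ = zᵢ/(1+β(Kᵢ−1)), yᵢ = Kᵢxᵢ:
  isopentane: x = 0.130, y = 0.328
  diethyl ether: x = 0.156, y = 0.371
  acetone: x = 0.062, y = 0.083
  1-propanol: x = 0.429, y = 0.160
  toluene: x = 0.222, y = 0.058

β = 0.380, x_diethyl ether = 0.156, y_diethyl ether = 0.371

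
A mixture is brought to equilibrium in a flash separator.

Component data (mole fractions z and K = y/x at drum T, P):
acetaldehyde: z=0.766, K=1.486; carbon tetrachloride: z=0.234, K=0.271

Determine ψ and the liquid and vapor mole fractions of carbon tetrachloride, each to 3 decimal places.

Binary case is linear: z₁(K₁−1)(1+ψ(K₂−1)) + z₂(K₂−1)(1+ψ(K₁−1)) = 0
⇒ ψ = [z₁(K₁−1)+z₂(K₂−1)] / [−(K₁−1)(K₂−1)] = 0.2017/0.3543 = 0.569
Compositions from xᵢ = zᵢ/(1+ψ(Kᵢ−1)), yᵢ = Kᵢxᵢ:
  acetaldehyde: x = 0.600, y = 0.892
  carbon tetrachloride: x = 0.400, y = 0.108

ψ = 0.569, x_carbon tetrachloride = 0.400, y_carbon tetrachloride = 0.108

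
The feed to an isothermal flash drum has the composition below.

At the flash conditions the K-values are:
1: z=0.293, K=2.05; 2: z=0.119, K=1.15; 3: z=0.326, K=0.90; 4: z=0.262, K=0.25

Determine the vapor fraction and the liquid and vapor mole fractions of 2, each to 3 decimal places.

ψ = 0.217, x_2 = 0.115, y_2 = 0.133

Rachford–Rice: g(ψ) = Σ zᵢ(Kᵢ−1)/(1+ψ(Kᵢ−1)) = 0.
Check two-phase: ΣzᵢKᵢ = 1.096 > 1 and Σzᵢ/Kᵢ = 1.657 > 1, so g(0) = 0.096 > 0 and g(1) = -0.657 < 0.
Newton–Raphson from ψ = 0.47:
  ψ = 0.470: g = -0.1150, g' = -0.502 → ψ = 0.241
  ψ = 0.241: g = -0.0105, g' = -0.431 → ψ = 0.217
Converged at ψ = 0.217.
Compositions from xᵢ = zᵢ/(1+ψ(Kᵢ−1)), yᵢ = Kᵢxᵢ:
  1: x = 0.239, y = 0.489
  2: x = 0.115, y = 0.133
  3: x = 0.333, y = 0.300
  4: x = 0.313, y = 0.078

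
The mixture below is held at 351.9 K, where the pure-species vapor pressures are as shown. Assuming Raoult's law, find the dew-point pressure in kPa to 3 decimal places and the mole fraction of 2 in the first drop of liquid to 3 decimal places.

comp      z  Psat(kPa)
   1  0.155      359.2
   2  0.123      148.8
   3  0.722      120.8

Pdew = 138.218 kPa, x_2 = 0.114

At the dew point ψ → 1, so Σzᵢ/Kᵢ = 1 with Kᵢ = Pᵢˢᵃᵗ/P ⇒ 1/P = Σzᵢ/Pᵢˢᵃᵗ.
1/P = 0.155/359.2 + 0.123/148.8 + 0.722/120.8 = 0.007235 ⇒ P = 138.218 kPa
xᵢ = zᵢP/Pᵢˢᵃᵗ ⇒ x_2 = 0.123·138.218/148.8 = 0.114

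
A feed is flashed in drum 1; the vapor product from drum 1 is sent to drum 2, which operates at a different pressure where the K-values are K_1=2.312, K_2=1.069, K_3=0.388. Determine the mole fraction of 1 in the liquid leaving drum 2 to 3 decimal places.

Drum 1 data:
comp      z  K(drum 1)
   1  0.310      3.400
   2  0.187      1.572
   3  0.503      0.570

x_1 (drum 2) = 0.248

Drum 1:
Rachford–Rice: g(ψ₁) = Σ zᵢ(Kᵢ−1)/(1+ψ₁(Kᵢ−1)) = 0.
Feasibility: ΣzᵢKᵢ = 1.635, Σzᵢ/Kᵢ = 1.093 — both > 1, two phases present.
Iterate (Newton) starting at ψ₁ = 0.5:
  ψ₁ = 0.500: g = 0.1458, g' = -0.557 → ψ₁ = 0.762
  ψ₁ = 0.762: g = 0.0159, g' = -0.459 → ψ₁ = 0.796
  ψ₁ = 0.796: g = 0.0001, g' = -0.455 → ψ₁ = 0.797
Converged at ψ₁ = 0.797.
Drum-1 compositions:
  1: x = 0.106, y = 0.362
  2: x = 0.128, y = 0.202
  3: x = 0.765, y = 0.436
Drum-2 feed = drum-1 vapor: z₂ = (0.3620, 0.2019, 0.4361).
Drum 2:
Let ψ₂ = V/F and solve Σ zᵢ(Kᵢ−1)/(1+ψ₂(Kᵢ−1)) = 0.
Feasibility: ΣzᵢKᵢ = 1.222, Σzᵢ/Kᵢ = 1.469 — both > 1, two phases present.
Iterate (Newton) starting at ψ₂ = 0.5:
  ψ₂ = 0.500: g = -0.0843, g' = -0.567 → ψ₂ = 0.351
  ψ₂ = 0.351: g = -0.0013, g' = -0.558 → ψ₂ = 0.349
Converged at ψ₂ = 0.349.
  1: x = 0.248, y = 0.574
  2: x = 0.197, y = 0.211
  3: x = 0.555, y = 0.215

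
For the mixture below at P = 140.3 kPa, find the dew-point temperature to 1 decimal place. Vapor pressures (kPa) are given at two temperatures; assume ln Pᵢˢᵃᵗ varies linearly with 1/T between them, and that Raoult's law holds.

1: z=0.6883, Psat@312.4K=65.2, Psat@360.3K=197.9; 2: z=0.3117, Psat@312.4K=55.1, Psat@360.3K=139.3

Dew-point temperature: Σzᵢ·P/Pᵢˢᵃᵗ(T) = 1. Interpolate ln Pᵢˢᵃᵗ = aᵢ + bᵢ/T.
  T = 312.4 K: ΣzᵢP/Pᵢˢᵃᵗ = 2.2748
  T = 360.3 K: ΣzᵢP/Pᵢˢᵃᵗ = 0.8019
  T = 336.4 K: ΣzᵢP/Pᵢˢᵃᵗ = 1.2987
  T = 348.4 K: ΣzᵢP/Pᵢˢᵃᵗ = 1.0109
  T = 354.4 K: ΣzᵢP/Pᵢˢᵃᵗ = 0.8977
  T = 351.4 K: ΣzᵢP/Pᵢˢᵃᵗ = 0.9521
  T = 349.9 K: ΣzᵢP/Pᵢˢᵃᵗ = 0.9809
Interpolating between 348.4 K and 349.9 K gives T ≈ 348.9 K.

T = 348.9 K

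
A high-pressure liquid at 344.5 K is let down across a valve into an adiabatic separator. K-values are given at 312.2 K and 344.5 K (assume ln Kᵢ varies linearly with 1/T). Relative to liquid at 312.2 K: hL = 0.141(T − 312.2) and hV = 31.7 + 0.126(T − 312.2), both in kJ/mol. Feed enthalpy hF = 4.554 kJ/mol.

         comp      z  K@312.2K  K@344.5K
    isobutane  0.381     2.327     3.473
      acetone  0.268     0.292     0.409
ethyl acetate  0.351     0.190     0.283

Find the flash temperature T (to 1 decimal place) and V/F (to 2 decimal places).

Adiabatic flash: solve Rachford–Rice at each trial T, then check hF = ψ·hV(T) + (1−ψ)·hL(T).
  T = 312.2 K: K = (2.327, 0.292, 0.190), RR gives ψ = 0.031, H_out = 0.982 kJ/mol
  T = 344.5 K: K = (3.473, 0.409, 0.283), RR gives ψ = 0.323, H_out = 14.651 kJ/mol
  T = 328.4 K: K = (2.873, 0.349, 0.234), RR gives ψ = 0.201, H_out = 8.604 kJ/mol
  T = 320.3 K: K = (2.592, 0.320, 0.212), RR gives ψ = 0.125, H_out = 5.082 kJ/mol
  T = 316.2 K: K = (2.456, 0.306, 0.200), RR gives ψ = 0.080, H_out = 3.097 kJ/mol
  T = 318.2 K: K = (2.522, 0.312, 0.206), RR gives ψ = 0.102, H_out = 4.086 kJ/mol
Linear interpolation between T = 318.2 (H_out = 4.086) and T = 320.3 (H_out = 5.082) on hF = 4.554 gives T ≈ 319.2 K, at which ψ = 0.11.

T = 319.2 K, V/F = 0.11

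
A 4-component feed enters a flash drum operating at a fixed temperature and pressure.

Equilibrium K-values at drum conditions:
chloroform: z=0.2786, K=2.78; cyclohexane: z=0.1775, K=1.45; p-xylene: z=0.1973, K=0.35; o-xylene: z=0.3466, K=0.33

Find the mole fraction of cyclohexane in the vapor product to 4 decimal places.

Newton–Raphson from β = 0.6:
  β = 0.6000: g = -0.29587, g' = -0.8878 → β = 0.2667
  β = 0.2667: g = -0.03032, g' = -0.7872 → β = 0.2282
  β = 0.2282: g = 0.00037, g' = -0.8077 → β = 0.2287
Converged at β = 0.2287.
Compositions from xᵢ = zᵢ/(1+β(Kᵢ−1)), yᵢ = Kᵢxᵢ:
  chloroform: x = 0.1980, y = 0.5505
  cyclohexane: x = 0.1609, y = 0.2334
  p-xylene: x = 0.2317, y = 0.0811
  o-xylene: x = 0.4093, y = 0.1351

y_cyclohexane = 0.2334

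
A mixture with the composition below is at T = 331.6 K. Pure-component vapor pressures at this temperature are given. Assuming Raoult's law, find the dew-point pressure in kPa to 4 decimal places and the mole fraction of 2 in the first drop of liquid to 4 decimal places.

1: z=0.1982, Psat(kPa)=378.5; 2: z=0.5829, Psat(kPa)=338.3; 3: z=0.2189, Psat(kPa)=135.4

Pdew = 258.8418 kPa, x_2 = 0.4460

At the dew point ψ → 1, so Σzᵢ/Kᵢ = 1 with Kᵢ = Pᵢˢᵃᵗ/P ⇒ 1/P = Σzᵢ/Pᵢˢᵃᵗ.
1/P = 0.1982/378.5 + 0.5829/338.3 + 0.2189/135.4 = 0.0038634 ⇒ P = 258.8418 kPa
xᵢ = zᵢP/Pᵢˢᵃᵗ ⇒ x_2 = 0.5829·258.8418/338.3 = 0.4460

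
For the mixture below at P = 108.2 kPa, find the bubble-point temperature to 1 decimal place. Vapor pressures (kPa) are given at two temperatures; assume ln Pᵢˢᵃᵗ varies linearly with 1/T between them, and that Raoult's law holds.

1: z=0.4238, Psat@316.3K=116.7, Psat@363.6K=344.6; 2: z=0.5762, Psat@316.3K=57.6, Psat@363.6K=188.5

Bubble-point temperature: ΣzᵢPᵢˢᵃᵗ(T) = P. Interpolate ln Pᵢˢᵃᵗ = aᵢ + bᵢ/T.
  T = 316.3 K: ΣzᵢPᵢˢᵃᵗ = 82.65 kPa
  T = 363.6 K: ΣzᵢPᵢˢᵃᵗ = 254.66 kPa
  T = 340.0 K: ΣzᵢPᵢˢᵃᵗ = 151.00 kPa
  T = 328.1 K: ΣzᵢPᵢˢᵃᵗ = 112.78 kPa
  T = 322.2 K: ΣzᵢPᵢˢᵃᵗ = 96.82 kPa
  T = 325.1 K: ΣzᵢPᵢˢᵃᵗ = 104.43 kPa
  T = 326.6 K: ΣzᵢPᵢˢᵃᵗ = 108.54 kPa
Interpolating between 325.1 K and 326.6 K gives T ≈ 326.5 K.

T = 326.5 K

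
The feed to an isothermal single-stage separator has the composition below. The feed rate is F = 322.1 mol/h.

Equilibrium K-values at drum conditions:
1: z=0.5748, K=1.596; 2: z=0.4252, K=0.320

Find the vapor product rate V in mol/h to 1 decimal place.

Binary case is linear: z₁(K₁−1)(1+ψ(K₂−1)) + z₂(K₂−1)(1+ψ(K₁−1)) = 0
⇒ ψ = [z₁(K₁−1)+z₂(K₂−1)] / [−(K₁−1)(K₂−1)] = 0.05344/0.40528 = 0.1319
Then V = ψ·F = 0.1319·322.1 = 42.5 mol/h and L = F − V = 279.6 mol/h.

V = 42.5 mol/h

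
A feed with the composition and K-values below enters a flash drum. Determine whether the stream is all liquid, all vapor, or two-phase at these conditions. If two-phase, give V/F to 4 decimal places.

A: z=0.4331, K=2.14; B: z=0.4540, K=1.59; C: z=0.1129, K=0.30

ΣzᵢKᵢ = 1.6826; Σzᵢ/Kᵢ = 0.8643.
Since Σzᵢ/Kᵢ < 1 the mixture is above its dew point — single vapor phase.

all vapor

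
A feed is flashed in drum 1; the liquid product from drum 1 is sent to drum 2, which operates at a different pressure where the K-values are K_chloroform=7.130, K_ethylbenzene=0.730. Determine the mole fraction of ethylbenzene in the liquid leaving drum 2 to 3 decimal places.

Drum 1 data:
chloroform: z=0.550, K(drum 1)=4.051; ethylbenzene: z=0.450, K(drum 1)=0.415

Drum 1:
Rachford–Rice: g(ψ₁) = Σ zᵢ(Kᵢ−1)/(1+ψ₁(Kᵢ−1)) = 0.
Feasibility: ΣzᵢKᵢ = 2.415, Σzᵢ/Kᵢ = 1.220 — both > 1, two phases present.
Binary case is linear: z₁(K₁−1)(1+ψ₁(K₂−1)) + z₂(K₂−1)(1+ψ₁(K₁−1)) = 0
⇒ ψ₁ = [z₁(K₁−1)+z₂(K₂−1)] / [−(K₁−1)(K₂−1)] = 1.4148/1.7848 = 0.793
Drum-1 compositions:
  chloroform: x = 0.161, y = 0.652
  ethylbenzene: x = 0.839, y = 0.348
Drum-2 feed = drum-1 liquid: z₂ = (0.1609, 0.8391).
Drum 2:
Material balance + equilibrium reduce to Σ zᵢ(Kᵢ−1)/(1+ψ₂(Kᵢ−1)) = 0.
Check two-phase: ΣzᵢKᵢ = 1.760 > 1 and Σzᵢ/Kᵢ = 1.172 > 1, so g(0) = 0.760 > 0 and g(1) = -0.172 < 0.
Newton–Raphson from ψ₂ = 0.38:
  ψ₂ = 0.380: g = 0.0438, g' = -0.621 → ψ₂ = 0.450
  ψ₂ = 0.450: g = 0.0043, g' = -0.507 → ψ₂ = 0.459
Converged at ψ₂ = 0.459.
  chloroform: x = 0.042, y = 0.301
  ethylbenzene: x = 0.958, y = 0.699

x_ethylbenzene (drum 2) = 0.958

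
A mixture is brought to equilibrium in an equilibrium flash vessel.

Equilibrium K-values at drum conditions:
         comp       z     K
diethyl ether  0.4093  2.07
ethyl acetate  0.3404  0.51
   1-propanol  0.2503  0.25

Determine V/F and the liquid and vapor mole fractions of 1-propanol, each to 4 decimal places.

Material balance + equilibrium reduce to Σ zᵢ(Kᵢ−1)/(1+V/F(Kᵢ−1)) = 0.
g(0) = ΣzᵢKᵢ − 1 = 0.0834 and g(1) = 1 − Σzᵢ/Kᵢ = -0.8664, so a root lies in (0, 1).
Newton iteration, V/F⁰ = 0.5:
  V/F = 0.5000: g = -0.23597, g' = -0.7027 → V/F = 0.1642
  V/F = 0.1642: g = -0.02297, g' = -0.6188 → V/F = 0.1271
  V/F = 0.1271: g = 0.00016, g' = -0.6281 → V/F = 0.1273
Converged at V/F = 0.1273.
Compositions from xᵢ = zᵢ/(1+V/F(Kᵢ−1)), yᵢ = Kᵢxᵢ:
  diethyl ether: x = 0.3602, y = 0.7457
  ethyl acetate: x = 0.3631, y = 0.1852
  1-propanol: x = 0.2767, y = 0.0692

V/F = 0.1273, x_1-propanol = 0.2767, y_1-propanol = 0.0692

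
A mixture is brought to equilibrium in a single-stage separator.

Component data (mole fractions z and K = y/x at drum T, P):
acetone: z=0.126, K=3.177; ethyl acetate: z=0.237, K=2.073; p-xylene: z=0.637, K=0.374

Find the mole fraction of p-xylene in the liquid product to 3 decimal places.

Let β = V/F and solve Σ zᵢ(Kᵢ−1)/(1+β(Kᵢ−1)) = 0.
g(0) = ΣzᵢKᵢ − 1 = 0.130 and g(1) = 1 − Σzᵢ/Kᵢ = -0.857, so a root lies in (0, 1).
Newton iteration, β⁰ = 0.48:
  β = 0.480: g = -0.2681, g' = -0.772 → β = 0.133
Converged at β = 0.133.
Compositions from xᵢ = zᵢ/(1+β(Kᵢ−1)), yᵢ = Kᵢxᵢ:
  acetone: x = 0.098, y = 0.310
  ethyl acetate: x = 0.207, y = 0.430
  p-xylene: x = 0.695, y = 0.260

x_p-xylene = 0.695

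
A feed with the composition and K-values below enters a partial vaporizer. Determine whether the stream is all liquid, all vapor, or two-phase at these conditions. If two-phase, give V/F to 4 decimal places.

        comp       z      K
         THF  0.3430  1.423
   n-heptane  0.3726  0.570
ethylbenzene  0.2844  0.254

ΣzᵢKᵢ = 0.7727; Σzᵢ/Kᵢ = 2.0144.
Since ΣzᵢKᵢ < 1 the mixture is below its bubble point — single liquid phase.

all liquid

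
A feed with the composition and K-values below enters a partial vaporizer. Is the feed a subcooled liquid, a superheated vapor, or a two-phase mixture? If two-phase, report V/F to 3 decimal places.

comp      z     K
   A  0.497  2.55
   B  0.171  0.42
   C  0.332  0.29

two-phase, V/F = 0.420

ΣzᵢKᵢ = 1.435; Σzᵢ/Kᵢ = 1.747.
Both exceed 1, so a two-phase solution exists.
Material balance + equilibrium reduce to Σ zᵢ(Kᵢ−1)/(1+ψ(Kᵢ−1)) = 0.
Newton iteration, ψ⁰ = 0.5:
  ψ = 0.500: g = -0.0711, g' = -0.895 → ψ = 0.421
  ψ = 0.421: g = -0.0009, g' = -0.878 → ψ = 0.420
Converged at ψ = 0.420.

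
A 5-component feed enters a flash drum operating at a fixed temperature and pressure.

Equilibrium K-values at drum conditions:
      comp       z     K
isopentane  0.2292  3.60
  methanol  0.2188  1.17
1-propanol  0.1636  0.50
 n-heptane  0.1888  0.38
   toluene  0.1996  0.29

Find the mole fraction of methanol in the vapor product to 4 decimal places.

Material balance + equilibrium reduce to Σ zᵢ(Kᵢ−1)/(1+β(Kᵢ−1)) = 0.
g(0) = ΣzᵢKᵢ − 1 = 0.2925 and g(1) = 1 − Σzᵢ/Kᵢ = -0.7630, so a root lies in (0, 1).
Iterate (Newton) starting at β = 0.37:
  β = 0.3700: g = -0.10575, g' = -0.7770 → β = 0.2339
  β = 0.2339: g = 0.00687, g' = -0.9014 → β = 0.2415
  β = 0.2415: g = 0.00004, g' = -0.8904 → β = 0.2416
Converged at β = 0.2416.
Compositions from xᵢ = zᵢ/(1+β(Kᵢ−1)), yᵢ = Kᵢxᵢ:
  isopentane: x = 0.1408, y = 0.5068
  methanol: x = 0.2102, y = 0.2459
  1-propanol: x = 0.1861, y = 0.0930
  n-heptane: x = 0.2221, y = 0.0844
  toluene: x = 0.2409, y = 0.0699

y_methanol = 0.2459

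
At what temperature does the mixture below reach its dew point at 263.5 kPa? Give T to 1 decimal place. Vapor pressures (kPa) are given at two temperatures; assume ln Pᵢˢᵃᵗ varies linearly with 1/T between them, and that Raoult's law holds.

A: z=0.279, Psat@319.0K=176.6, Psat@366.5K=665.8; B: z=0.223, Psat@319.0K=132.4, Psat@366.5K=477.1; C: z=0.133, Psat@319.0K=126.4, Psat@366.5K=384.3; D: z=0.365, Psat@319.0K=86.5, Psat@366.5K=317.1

Dew-point temperature: Σzᵢ·P/Pᵢˢᵃᵗ(T) = 1. Interpolate ln Pᵢˢᵃᵗ = aᵢ + bᵢ/T.
  T = 319.0 K: ΣzᵢP/Pᵢˢᵃᵗ = 2.2492
  T = 366.5 K: ΣzᵢP/Pᵢˢᵃᵗ = 0.6281
  T = 342.8 K: ΣzᵢP/Pᵢˢᵃᵗ = 1.1350
  T = 354.6 K: ΣzᵢP/Pᵢˢᵃᵗ = 0.8370
  T = 348.7 K: ΣzᵢP/Pᵢˢᵃᵗ = 0.9721
  T = 345.8 K: ΣzᵢP/Pᵢˢᵃᵗ = 1.0484
Interpolating between 345.8 K and 348.7 K gives T ≈ 347.6 K.

T = 347.6 K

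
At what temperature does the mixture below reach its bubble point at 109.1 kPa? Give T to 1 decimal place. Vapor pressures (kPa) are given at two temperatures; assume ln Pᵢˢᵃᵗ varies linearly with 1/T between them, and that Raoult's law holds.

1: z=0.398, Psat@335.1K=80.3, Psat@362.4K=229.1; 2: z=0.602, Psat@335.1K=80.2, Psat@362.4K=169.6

T = 344.2 K

Bubble-point temperature: ΣzᵢPᵢˢᵃᵗ(T) = P. Interpolate ln Pᵢˢᵃᵗ = aᵢ + bᵢ/T.
  T = 335.1 K: ΣzᵢPᵢˢᵃᵗ = 80.24 kPa
  T = 362.4 K: ΣzᵢPᵢˢᵃᵗ = 193.28 kPa
  T = 348.8 K: ΣzᵢPᵢˢᵃᵗ = 126.55 kPa
  T = 342.0 K: ΣzᵢPᵢˢᵃᵗ = 101.32 kPa
  T = 345.4 K: ΣzᵢPᵢˢᵃᵗ = 113.34 kPa
  T = 343.7 K: ΣzᵢPᵢˢᵃᵗ = 107.19 kPa
Interpolating between 343.7 K and 345.4 K gives T ≈ 344.2 K.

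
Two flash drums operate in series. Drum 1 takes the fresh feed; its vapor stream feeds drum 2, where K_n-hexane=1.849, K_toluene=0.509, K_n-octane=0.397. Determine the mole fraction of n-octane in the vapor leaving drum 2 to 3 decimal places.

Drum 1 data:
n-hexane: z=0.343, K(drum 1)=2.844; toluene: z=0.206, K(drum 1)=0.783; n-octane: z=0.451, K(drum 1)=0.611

y_n-octane (drum 2) = 0.159

Drum 1:
Let ψ₁ = V/F and solve Σ zᵢ(Kᵢ−1)/(1+ψ₁(Kᵢ−1)) = 0.
Check two-phase: ΣzᵢKᵢ = 1.412 > 1 and Σzᵢ/Kᵢ = 1.122 > 1, so g(0) = 0.412 > 0 and g(1) = -0.122 < 0.
Newton–Raphson from ψ₁ = 0.5:
  ψ₁ = 0.500: g = 0.0611, g' = -0.433 → ψ₁ = 0.641
  ψ₁ = 0.641: g = 0.0042, g' = -0.379 → ψ₁ = 0.652
Converged at ψ₁ = 0.652.
Drum-1 compositions:
  n-hexane: x = 0.156, y = 0.443
  toluene: x = 0.240, y = 0.188
  n-octane: x = 0.604, y = 0.369
Drum-2 feed = drum-1 vapor: z₂ = (0.4429, 0.1879, 0.3692).
Drum 2:
Rachford–Rice: g(ψ₂) = Σ zᵢ(Kᵢ−1)/(1+ψ₂(Kᵢ−1)) = 0.
g(0) = ΣzᵢKᵢ − 1 = 0.061 and g(1) = 1 − Σzᵢ/Kᵢ = -0.539, so a root lies in (0, 1).
Iterate (Newton) starting at ψ₂ = 0.5:
  ψ₂ = 0.500: g = -0.1771, g' = -0.512 → ψ₂ = 0.154
  ψ₂ = 0.154: g = -0.0128, g' = -0.466 → ψ₂ = 0.127
Converged at ψ₂ = 0.127.
  n-hexane: x = 0.400, y = 0.739
  toluene: x = 0.200, y = 0.102
  n-octane: x = 0.400, y = 0.159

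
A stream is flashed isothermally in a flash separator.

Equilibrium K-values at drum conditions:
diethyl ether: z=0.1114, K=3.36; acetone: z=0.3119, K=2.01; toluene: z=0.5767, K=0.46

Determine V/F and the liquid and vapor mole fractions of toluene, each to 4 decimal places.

Rachford–Rice: g(V/F) = Σ zᵢ(Kᵢ−1)/(1+V/F(Kᵢ−1)) = 0.
Feasibility: ΣzᵢKᵢ = 1.2665, Σzᵢ/Kᵢ = 1.4420 — both > 1, two phases present.
Newton iteration, V/F⁰ = 0.43:
  V/F = 0.4300: g = -0.05548, g' = -0.5928 → V/F = 0.3364
  V/F = 0.3364: g = 0.00113, g' = -0.6212 → V/F = 0.3382
Converged at V/F = 0.3382.
Compositions from xᵢ = zᵢ/(1+V/F(Kᵢ−1)), yᵢ = Kᵢxᵢ:
  diethyl ether: x = 0.0619, y = 0.2082
  acetone: x = 0.2325, y = 0.4673
  toluene: x = 0.7056, y = 0.3246

V/F = 0.3382, x_toluene = 0.7056, y_toluene = 0.3246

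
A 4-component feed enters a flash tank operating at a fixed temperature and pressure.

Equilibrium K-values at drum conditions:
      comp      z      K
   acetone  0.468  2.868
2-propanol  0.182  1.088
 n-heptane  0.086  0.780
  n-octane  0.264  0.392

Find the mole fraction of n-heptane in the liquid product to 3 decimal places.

Let β = V/F and solve Σ zᵢ(Kᵢ−1)/(1+β(Kᵢ−1)) = 0.
Feasibility: ΣzᵢKᵢ = 1.711, Σzᵢ/Kᵢ = 1.114 — both > 1, two phases present.
Iterate (Newton) starting at β = 0.5:
  β = 0.500: g = 0.2155, g' = -0.645 → β = 0.834
  β = 0.834: g = 0.0077, g' = -0.659 → β = 0.846
Converged at β = 0.846.
Compositions from xᵢ = zᵢ/(1+β(Kᵢ−1)), yᵢ = Kᵢxᵢ:
  acetone: x = 0.181, y = 0.520
  2-propanol: x = 0.169, y = 0.184
  n-heptane: x = 0.106, y = 0.082
  n-octane: x = 0.544, y = 0.213

x_n-heptane = 0.106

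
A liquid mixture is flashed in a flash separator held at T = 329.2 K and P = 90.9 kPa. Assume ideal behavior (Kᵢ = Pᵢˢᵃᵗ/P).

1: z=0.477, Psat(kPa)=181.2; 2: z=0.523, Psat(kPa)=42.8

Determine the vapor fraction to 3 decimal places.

ψ = 0.375

Raoult's law: Kᵢ = Pᵢˢᵃᵗ/P = Pᵢˢᵃᵗ/90.9.
  K_1 = 181.2/90.9 = 1.99340, K_2 = 42.8/90.9 = 0.47085
Rachford–Rice: g(ψ) = Σ zᵢ(Kᵢ−1)/(1+ψ(Kᵢ−1)) = 0.
Feasibility: ΣzᵢKᵢ = 1.197, Σzᵢ/Kᵢ = 1.350 — both > 1, two phases present.
Binary case is linear: z₁(K₁−1)(1+ψ(K₂−1)) + z₂(K₂−1)(1+ψ(K₁−1)) = 0
⇒ ψ = [z₁(K₁−1)+z₂(K₂−1)] / [−(K₁−1)(K₂−1)] = 0.1971/0.5257 = 0.375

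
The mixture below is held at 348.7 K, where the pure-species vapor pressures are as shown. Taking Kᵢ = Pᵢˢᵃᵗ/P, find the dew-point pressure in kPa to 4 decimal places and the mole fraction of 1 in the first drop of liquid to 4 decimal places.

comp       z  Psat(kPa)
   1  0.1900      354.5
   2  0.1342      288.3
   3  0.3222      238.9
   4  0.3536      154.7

Pdew = 215.7102 kPa, x_1 = 0.1156

At the dew point ψ → 1, so Σzᵢ/Kᵢ = 1 with Kᵢ = Pᵢˢᵃᵗ/P ⇒ 1/P = Σzᵢ/Pᵢˢᵃᵗ.
1/P = 0.1900/354.5 + 0.1342/288.3 + 0.3222/238.9 + 0.3536/154.7 = 0.0046358 ⇒ P = 215.7102 kPa
xᵢ = zᵢP/Pᵢˢᵃᵗ ⇒ x_1 = 0.1900·215.7102/354.5 = 0.1156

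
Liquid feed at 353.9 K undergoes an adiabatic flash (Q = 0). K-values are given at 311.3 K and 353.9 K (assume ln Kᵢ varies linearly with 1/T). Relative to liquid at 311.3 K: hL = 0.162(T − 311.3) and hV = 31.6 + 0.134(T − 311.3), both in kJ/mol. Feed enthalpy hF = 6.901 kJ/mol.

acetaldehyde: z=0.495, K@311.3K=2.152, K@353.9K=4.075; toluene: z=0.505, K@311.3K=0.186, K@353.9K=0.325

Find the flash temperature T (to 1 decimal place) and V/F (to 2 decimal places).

T = 313.7 K, V/F = 0.21

Adiabatic flash: solve Rachford–Rice at each trial T, then check hF = ψ·hV(T) + (1−ψ)·hL(T).
  T = 311.3 K: K = (2.152, 0.186), RR gives ψ = 0.170, H_out = 5.364 kJ/mol
  T = 353.9 K: K = (4.075, 0.325), RR gives ψ = 0.569, H_out = 24.206 kJ/mol
  T = 332.6 K: K = (3.022, 0.250), RR gives ψ = 0.411, H_out = 16.180 kJ/mol
  T = 322.0 K: K = (2.567, 0.217), RR gives ψ = 0.310, H_out = 11.432 kJ/mol
  T = 316.6 K: K = (2.352, 0.201), RR gives ψ = 0.246, H_out = 8.595 kJ/mol
  T = 314.0 K: K = (2.252, 0.194), RR gives ψ = 0.211, H_out = 7.076 kJ/mol
  T = 312.6 K: K = (2.200, 0.190), RR gives ψ = 0.190, H_out = 6.207 kJ/mol
Linear interpolation between T = 312.6 (H_out = 6.207) and T = 314.0 (H_out = 7.076) on hF = 6.901 gives T ≈ 313.7 K, at which ψ = 0.21.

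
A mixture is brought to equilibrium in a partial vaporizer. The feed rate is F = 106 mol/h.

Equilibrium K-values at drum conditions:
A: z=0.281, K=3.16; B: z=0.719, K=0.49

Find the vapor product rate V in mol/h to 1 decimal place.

Rachford–Rice: g(V/F) = Σ zᵢ(Kᵢ−1)/(1+V/F(Kᵢ−1)) = 0.
Check two-phase: ΣzᵢKᵢ = 1.240 > 1 and Σzᵢ/Kᵢ = 1.556 > 1, so g(0) = 0.240 > 0 and g(1) = -0.556 < 0.
Binary case is linear: z₁(K₁−1)(1+V/F(K₂−1)) + z₂(K₂−1)(1+V/F(K₁−1)) = 0
⇒ V/F = [z₁(K₁−1)+z₂(K₂−1)] / [−(K₁−1)(K₂−1)] = 0.2403/1.1016 = 0.218
Then V = V/F·F = 0.2181·106 = 23.1 mol/h and L = F − V = 82.9 mol/h.

V = 23.1 mol/h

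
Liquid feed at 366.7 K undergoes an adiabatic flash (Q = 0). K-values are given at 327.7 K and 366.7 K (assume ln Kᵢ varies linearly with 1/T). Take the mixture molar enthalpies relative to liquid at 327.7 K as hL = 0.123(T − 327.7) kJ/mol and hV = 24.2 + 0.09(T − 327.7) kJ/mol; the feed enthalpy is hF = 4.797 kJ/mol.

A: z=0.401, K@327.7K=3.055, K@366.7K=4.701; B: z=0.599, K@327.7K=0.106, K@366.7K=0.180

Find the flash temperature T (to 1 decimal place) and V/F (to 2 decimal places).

T = 331.5 K, V/F = 0.18

Adiabatic flash: solve Rachford–Rice at each trial T, then check hF = ψ·hV(T) + (1−ψ)·hL(T).
  T = 327.7 K: K = (3.055, 0.106), RR gives ψ = 0.157, H_out = 3.801 kJ/mol
  T = 366.7 K: K = (4.701, 0.180), RR gives ψ = 0.327, H_out = 12.294 kJ/mol
  T = 347.2 K: K = (3.836, 0.140), RR gives ψ = 0.255, H_out = 8.409 kJ/mol
  T = 337.4 K: K = (3.432, 0.122), RR gives ψ = 0.211, H_out = 6.223 kJ/mol
  T = 332.5 K: K = (3.239, 0.114), RR gives ψ = 0.185, H_out = 5.039 kJ/mol
  T = 330.1 K: K = (3.146, 0.110), RR gives ψ = 0.171, H_out = 4.430 kJ/mol
Linear interpolation between T = 330.1 (H_out = 4.430) and T = 332.5 (H_out = 5.039) on hF = 4.797 gives T ≈ 331.5 K, at which ψ = 0.18.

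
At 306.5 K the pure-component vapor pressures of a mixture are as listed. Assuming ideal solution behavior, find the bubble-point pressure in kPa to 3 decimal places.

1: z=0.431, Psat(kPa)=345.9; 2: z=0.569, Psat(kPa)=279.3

At the bubble point ψ → 0, so ΣzᵢKᵢ = 1 with Kᵢ = Pᵢˢᵃᵗ/P ⇒ P = ΣzᵢPᵢˢᵃᵗ.
P = 0.431·345.9 + 0.569·279.3 = 308.005 kPa

Pbub = 308.005 kPa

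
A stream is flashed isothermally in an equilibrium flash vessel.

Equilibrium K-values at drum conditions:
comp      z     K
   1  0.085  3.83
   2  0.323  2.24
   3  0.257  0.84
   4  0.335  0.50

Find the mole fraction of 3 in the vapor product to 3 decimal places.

y_3 = 0.242

Rachford–Rice: g(β) = Σ zᵢ(Kᵢ−1)/(1+β(Kᵢ−1)) = 0.
g(0) = ΣzᵢKᵢ − 1 = 0.432 and g(1) = 1 − Σzᵢ/Kᵢ = -0.142, so a root lies in (0, 1).
Newton–Raphson from β = 0.35:
  β = 0.350: g = 0.1536, g' = -0.544 → β = 0.632
  β = 0.632: g = 0.0200, g' = -0.431 → β = 0.679
Converged at β = 0.679.
Compositions from xᵢ = zᵢ/(1+β(Kᵢ−1)), yᵢ = Kᵢxᵢ:
  1: x = 0.029, y = 0.111
  2: x = 0.175, y = 0.393
  3: x = 0.288, y = 0.242
  4: x = 0.507, y = 0.254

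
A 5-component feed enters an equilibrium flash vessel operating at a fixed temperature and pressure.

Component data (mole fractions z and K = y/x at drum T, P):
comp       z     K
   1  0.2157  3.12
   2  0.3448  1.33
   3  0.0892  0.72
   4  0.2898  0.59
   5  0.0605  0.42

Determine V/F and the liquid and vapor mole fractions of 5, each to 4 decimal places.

Rachford–Rice: g(V/F) = Σ zᵢ(Kᵢ−1)/(1+V/F(Kᵢ−1)) = 0.
Check two-phase: ΣzᵢKᵢ = 1.3922 > 1 and Σzᵢ/Kᵢ = 1.0875 > 1, so g(0) = 0.3922 > 0 and g(1) = -0.0875 < 0.
Newton–Raphson from V/F = 0.5:
  V/F = 0.5000: g = 0.09173, g' = -0.3830 → V/F = 0.7395
  V/F = 0.7395: g = 0.00609, g' = -0.3452 → V/F = 0.7571
Converged at V/F = 0.7571.
Compositions from xᵢ = zᵢ/(1+V/F(Kᵢ−1)), yᵢ = Kᵢxᵢ:
  1: x = 0.0828, y = 0.2583
  2: x = 0.2759, y = 0.3669
  3: x = 0.1132, y = 0.0815
  4: x = 0.4203, y = 0.2480
  5: x = 0.1079, y = 0.0453

V/F = 0.7571, x_5 = 0.1079, y_5 = 0.0453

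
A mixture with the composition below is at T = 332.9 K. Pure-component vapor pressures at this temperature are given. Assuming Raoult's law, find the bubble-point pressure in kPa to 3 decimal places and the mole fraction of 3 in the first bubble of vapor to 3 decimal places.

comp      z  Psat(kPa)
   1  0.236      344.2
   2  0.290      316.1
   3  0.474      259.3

Pbub = 295.808 kPa, y_3 = 0.415

At the bubble point ψ → 0, so ΣzᵢKᵢ = 1 with Kᵢ = Pᵢˢᵃᵗ/P ⇒ P = ΣzᵢPᵢˢᵃᵗ.
P = 0.236·344.2 + 0.290·316.1 + 0.474·259.3 = 295.808 kPa
yᵢ = zᵢPᵢˢᵃᵗ/P ⇒ y_3 = 0.474·259.3/295.808 = 0.415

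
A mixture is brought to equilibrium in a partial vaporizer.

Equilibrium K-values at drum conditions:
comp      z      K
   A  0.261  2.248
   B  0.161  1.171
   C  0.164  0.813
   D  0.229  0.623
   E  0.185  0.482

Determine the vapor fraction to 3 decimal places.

Iterate (Newton) starting at ψ = 0.34:
  ψ = 0.340: g = 0.0066, g' = -0.327 → ψ = 0.360
Converged at ψ = 0.360.

ψ = 0.360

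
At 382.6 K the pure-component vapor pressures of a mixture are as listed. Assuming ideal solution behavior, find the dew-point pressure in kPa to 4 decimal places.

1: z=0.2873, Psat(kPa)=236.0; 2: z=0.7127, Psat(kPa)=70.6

At the dew point ψ → 1, so Σzᵢ/Kᵢ = 1 with Kᵢ = Pᵢˢᵃᵗ/P ⇒ 1/P = Σzᵢ/Pᵢˢᵃᵗ.
1/P = 0.2873/236.0 + 0.7127/70.6 = 0.0113123 ⇒ P = 88.3996 kPa

Pdew = 88.3996 kPa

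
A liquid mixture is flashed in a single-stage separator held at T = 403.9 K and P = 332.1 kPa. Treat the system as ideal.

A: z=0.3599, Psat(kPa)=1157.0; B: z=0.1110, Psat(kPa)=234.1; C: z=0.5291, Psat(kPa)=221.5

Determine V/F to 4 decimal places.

Raoult's law: Kᵢ = Pᵢˢᵃᵗ/P = Pᵢˢᵃᵗ/332.1.
  K_A = 1157.0/332.1 = 3.483890, K_B = 234.1/332.1 = 0.704908, K_C = 221.5/332.1 = 0.666968
Material balance + equilibrium reduce to Σ zᵢ(Kᵢ−1)/(1+V/F(Kᵢ−1)) = 0.
Feasibility: ΣzᵢKᵢ = 1.6850, Σzᵢ/Kᵢ = 1.0541 — both > 1, two phases present.
Newton–Raphson from V/F = 0.36:
  V/F = 0.3600: g = 0.23508, g' = -0.7067 → V/F = 0.6926
  V/F = 0.6926: g = 0.05840, g' = -0.4145 → V/F = 0.8335
  V/F = 0.8335: g = 0.00379, g' = -0.3650 → V/F = 0.8439
  V/F = 0.8439: g = 0.00001, g' = -0.3623 → V/F = 0.8440
Converged at V/F = 0.8440.

V/F = 0.8440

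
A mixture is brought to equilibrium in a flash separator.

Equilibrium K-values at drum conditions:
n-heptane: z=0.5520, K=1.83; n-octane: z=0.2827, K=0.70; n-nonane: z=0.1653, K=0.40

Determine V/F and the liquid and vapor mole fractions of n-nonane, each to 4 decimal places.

Rachford–Rice: g(V/F) = Σ zᵢ(Kᵢ−1)/(1+V/F(Kᵢ−1)) = 0.
Check two-phase: ΣzᵢKᵢ = 1.2742 > 1 and Σzᵢ/Kᵢ = 1.1187 > 1, so g(0) = 0.2742 > 0 and g(1) = -0.1187 < 0.
Newton iteration, V/F⁰ = 0.5:
  V/F = 0.5000: g = 0.08233, g' = -0.3466 → V/F = 0.7375
  V/F = 0.7375: g = -0.00262, g' = -0.3797 → V/F = 0.7306
Converged at V/F = 0.7306.
Compositions from xᵢ = zᵢ/(1+V/F(Kᵢ−1)), yᵢ = Kᵢxᵢ:
  n-heptane: x = 0.3436, y = 0.6288
  n-octane: x = 0.3621, y = 0.2534
  n-nonane: x = 0.2943, y = 0.1177

V/F = 0.7306, x_n-nonane = 0.2943, y_n-nonane = 0.1177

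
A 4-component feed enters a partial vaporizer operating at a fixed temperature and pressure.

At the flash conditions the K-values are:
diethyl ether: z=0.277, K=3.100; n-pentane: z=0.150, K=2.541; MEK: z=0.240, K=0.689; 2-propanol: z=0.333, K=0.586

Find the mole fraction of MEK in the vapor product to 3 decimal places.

Material balance + equilibrium reduce to Σ zᵢ(Kᵢ−1)/(1+ψ(Kᵢ−1)) = 0.
g(0) = ΣzᵢKᵢ − 1 = 0.600 and g(1) = 1 − Σzᵢ/Kᵢ = -0.065, so a root lies in (0, 1).
Newton iteration, ψ⁰ = 0.35:
  ψ = 0.350: g = 0.2405, g' = -0.663 → ψ = 0.712
  ψ = 0.712: g = 0.0518, g' = -0.430 → ψ = 0.833
  ψ = 0.833: g = 0.0017, g' = -0.405 → ψ = 0.837
Converged at ψ = 0.837.
Compositions from xᵢ = zᵢ/(1+ψ(Kᵢ−1)), yᵢ = Kᵢxᵢ:
  diethyl ether: x = 0.100, y = 0.311
  n-pentane: x = 0.066, y = 0.166
  MEK: x = 0.324, y = 0.224
  2-propanol: x = 0.510, y = 0.299

y_MEK = 0.224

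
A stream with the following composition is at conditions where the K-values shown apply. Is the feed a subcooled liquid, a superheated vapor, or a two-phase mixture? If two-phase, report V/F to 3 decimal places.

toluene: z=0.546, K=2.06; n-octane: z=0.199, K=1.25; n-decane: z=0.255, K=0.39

two-phase, V/F = 0.887

ΣzᵢKᵢ = 1.473; Σzᵢ/Kᵢ = 1.078.
Both exceed 1, so a two-phase solution exists.
Rachford–Rice: g(ψ) = Σ zᵢ(Kᵢ−1)/(1+ψ(Kᵢ−1)) = 0.
Newton iteration, ψ⁰ = 0.5:
  ψ = 0.500: g = 0.1987, g' = -0.468 → ψ = 0.924
  ψ = 0.924: g = -0.0238, g' = -0.663 → ψ = 0.888
  ψ = 0.888: g = -0.0007, g' = -0.623 → ψ = 0.887
Converged at ψ = 0.887.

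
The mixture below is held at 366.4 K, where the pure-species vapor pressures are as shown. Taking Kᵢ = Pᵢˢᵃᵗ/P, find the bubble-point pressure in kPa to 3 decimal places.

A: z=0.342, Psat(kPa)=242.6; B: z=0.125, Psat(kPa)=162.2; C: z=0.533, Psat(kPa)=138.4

At the bubble point ψ → 0, so ΣzᵢKᵢ = 1 with Kᵢ = Pᵢˢᵃᵗ/P ⇒ P = ΣzᵢPᵢˢᵃᵗ.
P = 0.342·242.6 + 0.125·162.2 + 0.533·138.4 = 177.011 kPa

Pbub = 177.011 kPa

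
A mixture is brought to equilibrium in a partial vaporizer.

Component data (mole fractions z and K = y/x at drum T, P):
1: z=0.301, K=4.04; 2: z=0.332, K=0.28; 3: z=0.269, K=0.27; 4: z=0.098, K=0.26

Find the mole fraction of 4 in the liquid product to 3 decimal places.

x_4 = 0.113

Iterate (Newton) starting at V/F = 0.5:
  V/F = 0.500: g = -0.4347, g' = -1.349 → V/F = 0.178
  V/F = 0.178: g = 0.0108, g' = -1.659 → V/F = 0.184
Converged at V/F = 0.184.
Compositions from xᵢ = zᵢ/(1+V/F(Kᵢ−1)), yᵢ = Kᵢxᵢ:
  1: x = 0.193, y = 0.779
  2: x = 0.383, y = 0.107
  3: x = 0.311, y = 0.084
  4: x = 0.113, y = 0.030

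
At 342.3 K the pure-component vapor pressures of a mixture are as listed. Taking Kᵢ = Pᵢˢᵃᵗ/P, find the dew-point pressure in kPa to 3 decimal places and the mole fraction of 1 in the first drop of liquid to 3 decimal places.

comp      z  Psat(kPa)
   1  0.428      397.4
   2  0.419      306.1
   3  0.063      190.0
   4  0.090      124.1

Pdew = 285.499 kPa, x_1 = 0.307

At the dew point ψ → 1, so Σzᵢ/Kᵢ = 1 with Kᵢ = Pᵢˢᵃᵗ/P ⇒ 1/P = Σzᵢ/Pᵢˢᵃᵗ.
1/P = 0.428/397.4 + 0.419/306.1 + 0.063/190.0 + 0.090/124.1 = 0.003503 ⇒ P = 285.499 kPa
xᵢ = zᵢP/Pᵢˢᵃᵗ ⇒ x_1 = 0.428·285.499/397.4 = 0.307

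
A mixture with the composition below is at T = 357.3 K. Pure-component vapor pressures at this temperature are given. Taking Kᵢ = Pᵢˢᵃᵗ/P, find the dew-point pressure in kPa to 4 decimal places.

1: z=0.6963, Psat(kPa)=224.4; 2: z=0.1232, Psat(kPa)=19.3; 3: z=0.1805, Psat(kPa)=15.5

Pdew = 47.3227 kPa

At the dew point ψ → 1, so Σzᵢ/Kᵢ = 1 with Kᵢ = Pᵢˢᵃᵗ/P ⇒ 1/P = Σzᵢ/Pᵢˢᵃᵗ.
1/P = 0.6963/224.4 + 0.1232/19.3 + 0.1805/15.5 = 0.0211315 ⇒ P = 47.3227 kPa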